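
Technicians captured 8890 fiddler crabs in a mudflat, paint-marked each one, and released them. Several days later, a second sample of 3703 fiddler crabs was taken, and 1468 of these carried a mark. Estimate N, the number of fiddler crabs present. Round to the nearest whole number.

If marked individuals mix randomly, R/C ≈ M/N, giving N ≈ M·C/R.
N = (8890 × 3703) / 1468 = 32919670 / 1468 ≈ 22424.8 → 22425

N ≈ 22,425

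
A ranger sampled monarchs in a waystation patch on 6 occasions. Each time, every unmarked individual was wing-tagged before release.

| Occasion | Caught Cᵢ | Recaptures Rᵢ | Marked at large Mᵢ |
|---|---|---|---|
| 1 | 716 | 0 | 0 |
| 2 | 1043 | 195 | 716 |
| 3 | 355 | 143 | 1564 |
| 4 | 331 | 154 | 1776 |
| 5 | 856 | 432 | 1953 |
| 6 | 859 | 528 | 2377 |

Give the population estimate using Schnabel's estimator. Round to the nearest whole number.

Σ MᵢCᵢ = 0·716 + 716·1043 + 1564·355 + 1776·331 + 1953·856 + 2377·859 = 0 + 746788 + 555220 + 587856 + 1671768 + 2041843 = 5603475
Σ Rᵢ = 0 + 195 + 143 + 154 + 432 + 528 = 1452
N̂ = 5603475 / 1452 ≈ 3859.1 → 3859

N ≈ 3859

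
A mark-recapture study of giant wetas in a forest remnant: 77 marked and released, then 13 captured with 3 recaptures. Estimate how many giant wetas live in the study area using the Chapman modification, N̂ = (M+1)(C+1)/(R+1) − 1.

N̂ = (77+1)(13+1)/(3+1) − 1 = 78·14/4 − 1
= 1092/4 − 1 = 273 − 1 = 272

N = 272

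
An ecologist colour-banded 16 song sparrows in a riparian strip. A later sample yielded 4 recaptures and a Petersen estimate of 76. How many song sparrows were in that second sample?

C = 19

From N = M·C/R: C = N·R / M = 76·4 / 16 = 304 / 16 = 19.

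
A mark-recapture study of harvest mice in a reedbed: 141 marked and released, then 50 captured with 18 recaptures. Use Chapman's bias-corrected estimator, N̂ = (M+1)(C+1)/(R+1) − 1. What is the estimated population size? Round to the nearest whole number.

N̂ = (141+1)(50+1)/(18+1) − 1 = 142·51/19 − 1
= 7242/19 − 1 ≈ 381.2 − 1 ≈ 380.2 → 380

N ≈ 380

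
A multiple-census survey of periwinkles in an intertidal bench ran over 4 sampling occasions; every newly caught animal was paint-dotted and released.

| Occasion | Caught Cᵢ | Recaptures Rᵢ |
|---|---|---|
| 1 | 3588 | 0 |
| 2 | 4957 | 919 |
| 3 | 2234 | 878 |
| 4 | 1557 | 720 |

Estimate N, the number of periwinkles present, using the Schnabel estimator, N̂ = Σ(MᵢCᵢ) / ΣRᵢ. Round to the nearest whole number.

Marked at large before each occasion: Mᵢ = Σⱼ<ᵢ (Cⱼ − Rⱼ) → M1=0, M2=3588, M3=7626, M4=8982
Σ MᵢCᵢ = 0·3588 + 3588·4957 + 7626·2234 + 8982·1557 = 0 + 17785716 + 17036484 + 13984974 = 48807174
Σ Rᵢ = 0 + 919 + 878 + 720 = 2517
N̂ = 48807174 / 2517 ≈ 19391.0 → 19391

N ≈ 19,391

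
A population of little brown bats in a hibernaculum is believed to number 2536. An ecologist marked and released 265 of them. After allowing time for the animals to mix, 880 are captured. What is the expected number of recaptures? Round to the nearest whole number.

expected recaptures ≈ 92

The marked fraction of the population is 265/2536, so in a sample of 880 expect C·(M/N) marked.
E[R] = 265 × 880 / 2536 = 233200 / 2536 ≈ 92.0 → 92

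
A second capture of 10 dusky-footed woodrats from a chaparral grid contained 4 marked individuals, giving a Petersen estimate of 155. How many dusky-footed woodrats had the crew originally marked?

From N = M·C/R: M = N·R / C = 155·4 / 10 = 620 / 10 = 62.

M = 62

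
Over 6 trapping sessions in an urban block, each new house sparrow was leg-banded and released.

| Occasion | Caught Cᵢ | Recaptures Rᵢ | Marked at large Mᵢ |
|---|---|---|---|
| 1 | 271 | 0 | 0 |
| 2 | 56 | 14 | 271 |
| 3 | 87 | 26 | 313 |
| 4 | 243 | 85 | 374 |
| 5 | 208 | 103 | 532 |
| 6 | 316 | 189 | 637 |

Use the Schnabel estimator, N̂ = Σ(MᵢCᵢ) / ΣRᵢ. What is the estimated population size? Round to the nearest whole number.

N ≈ 1068

Σ MᵢCᵢ = 0·271 + 271·56 + 313·87 + 374·243 + 532·208 + 637·316 = 0 + 15176 + 27231 + 90882 + 110656 + 201292 = 445237
Σ Rᵢ = 0 + 14 + 26 + 85 + 103 + 189 = 417
N̂ = 445237 / 417 ≈ 1067.7 → 1068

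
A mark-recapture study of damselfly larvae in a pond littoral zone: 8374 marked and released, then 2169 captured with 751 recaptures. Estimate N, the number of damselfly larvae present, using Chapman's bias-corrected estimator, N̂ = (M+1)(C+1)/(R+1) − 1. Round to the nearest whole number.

N ≈ 24,166

N̂ = (8374+1)(2169+1)/(751+1) − 1 = 8375·2170/752 − 1
= 18173750/752 − 1 ≈ 24167.2 − 1 ≈ 24166.2 → 24166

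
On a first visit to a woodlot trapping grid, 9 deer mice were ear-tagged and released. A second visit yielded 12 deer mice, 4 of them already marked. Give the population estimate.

N = 27

N = (9 × 12) / 4 = 108 / 4 = 27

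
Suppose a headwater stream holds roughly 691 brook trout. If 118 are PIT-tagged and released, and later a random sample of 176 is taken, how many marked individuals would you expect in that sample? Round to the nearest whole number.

expected recaptures ≈ 30

Expected recaptures E[R] = M·C / N.
E[R] = 118 × 176 / 691 = 20768 / 691 ≈ 30.1 → 30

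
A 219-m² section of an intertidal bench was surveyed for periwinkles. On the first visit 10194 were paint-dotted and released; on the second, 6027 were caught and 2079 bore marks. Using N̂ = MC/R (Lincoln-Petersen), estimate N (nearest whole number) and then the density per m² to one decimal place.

N̂ = 10194·6027/2079 = 61439238/2079 ≈ 29552.3 → 29552
Density = N̂ / area = 29552 / 219 ≈ 134.94 → 134.9 per m²

density ≈ 134.9 periwinkles per m²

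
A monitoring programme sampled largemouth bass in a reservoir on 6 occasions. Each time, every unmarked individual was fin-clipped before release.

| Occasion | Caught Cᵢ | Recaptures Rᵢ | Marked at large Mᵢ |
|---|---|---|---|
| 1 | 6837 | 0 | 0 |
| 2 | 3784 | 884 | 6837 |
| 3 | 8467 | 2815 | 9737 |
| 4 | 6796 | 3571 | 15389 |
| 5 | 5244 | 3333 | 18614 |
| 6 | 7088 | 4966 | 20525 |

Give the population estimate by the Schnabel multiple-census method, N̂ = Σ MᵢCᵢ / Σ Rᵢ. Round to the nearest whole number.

N ≈ 29,288

Σ MᵢCᵢ = 0·6837 + 6837·3784 + 9737·8467 + 15389·6796 + 18614·5244 + 20525·7088 = 0 + 25871208 + 82443179 + 104583644 + 97611816 + 145481200 = 455991047
Σ Rᵢ = 0 + 884 + 2815 + 3571 + 3333 + 4966 = 15569
N̂ = 455991047 / 15569 ≈ 29288.4 → 29288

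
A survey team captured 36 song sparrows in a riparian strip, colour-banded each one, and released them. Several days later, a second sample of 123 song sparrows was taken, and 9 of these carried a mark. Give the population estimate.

N = 492

If marked individuals mix randomly, R/C ≈ M/N, giving N ≈ M·C/R.
N = (36 × 123) / 9 = 4428 / 9 = 492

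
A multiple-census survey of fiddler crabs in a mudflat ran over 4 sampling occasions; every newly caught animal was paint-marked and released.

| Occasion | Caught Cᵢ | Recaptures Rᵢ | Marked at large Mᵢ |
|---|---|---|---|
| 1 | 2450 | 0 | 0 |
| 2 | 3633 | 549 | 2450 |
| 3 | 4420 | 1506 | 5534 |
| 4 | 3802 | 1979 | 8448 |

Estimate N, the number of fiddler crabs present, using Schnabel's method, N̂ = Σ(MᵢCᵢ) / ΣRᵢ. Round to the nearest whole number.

Σ MᵢCᵢ = 0·2450 + 2450·3633 + 5534·4420 + 8448·3802 = 0 + 8900850 + 24460280 + 32119296 = 65480426
Σ Rᵢ = 0 + 549 + 1506 + 1979 = 4034
N̂ = 65480426 / 4034 ≈ 16232.1 → 16232

N ≈ 16,232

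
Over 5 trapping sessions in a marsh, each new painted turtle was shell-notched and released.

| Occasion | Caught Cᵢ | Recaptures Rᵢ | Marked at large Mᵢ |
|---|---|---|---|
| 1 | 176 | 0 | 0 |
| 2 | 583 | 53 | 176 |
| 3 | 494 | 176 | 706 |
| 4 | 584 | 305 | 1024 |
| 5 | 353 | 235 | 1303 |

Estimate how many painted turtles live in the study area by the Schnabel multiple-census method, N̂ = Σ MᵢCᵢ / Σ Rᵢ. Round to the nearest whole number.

N ≈ 1963

Σ MᵢCᵢ = 0·176 + 176·583 + 706·494 + 1024·584 + 1303·353 = 0 + 102608 + 348764 + 598016 + 459959 = 1509347
Σ Rᵢ = 0 + 53 + 176 + 305 + 235 = 769
N̂ = 1509347 / 769 ≈ 1962.7 → 1963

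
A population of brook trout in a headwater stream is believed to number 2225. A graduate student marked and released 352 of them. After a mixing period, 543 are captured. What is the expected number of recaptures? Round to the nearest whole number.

expected recaptures ≈ 86

Expected recaptures E[R] = M·C / N.
E[R] = 352 × 543 / 2225 = 191136 / 2225 ≈ 85.9 → 86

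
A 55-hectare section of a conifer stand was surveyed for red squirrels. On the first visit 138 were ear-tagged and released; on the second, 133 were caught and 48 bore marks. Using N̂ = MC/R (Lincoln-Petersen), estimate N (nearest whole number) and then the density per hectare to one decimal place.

density ≈ 6.9 red squirrels per hectare

N̂ = 138·133/48 = 18354/48 ≈ 382.4 → 382
Density = N̂ / area = 382 / 55 ≈ 6.945 → 6.9 per hectare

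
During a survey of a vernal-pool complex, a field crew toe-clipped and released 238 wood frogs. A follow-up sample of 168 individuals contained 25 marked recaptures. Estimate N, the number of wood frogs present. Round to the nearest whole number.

N = (238 × 168) / 25 = 39984 / 25 ≈ 1599.4 → 1599

N ≈ 1599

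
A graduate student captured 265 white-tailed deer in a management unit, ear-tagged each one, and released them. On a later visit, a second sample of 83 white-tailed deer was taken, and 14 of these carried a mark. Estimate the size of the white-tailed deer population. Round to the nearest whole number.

Lincoln-Petersen assumes M/N = R/C, so N = M·C / R.
N = (265 × 83) / 14 = 21995 / 14 ≈ 1571.1 → 1571

N ≈ 1571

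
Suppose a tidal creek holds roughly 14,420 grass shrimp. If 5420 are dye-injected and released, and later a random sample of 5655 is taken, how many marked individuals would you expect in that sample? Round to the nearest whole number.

expected recaptures ≈ 2126

The marked fraction of the population is 5420/14420, so in a sample of 5655 expect C·(M/N) marked.
E[R] = 5420 × 5655 / 14420 = 30650100 / 14420 ≈ 2125.5 → 2126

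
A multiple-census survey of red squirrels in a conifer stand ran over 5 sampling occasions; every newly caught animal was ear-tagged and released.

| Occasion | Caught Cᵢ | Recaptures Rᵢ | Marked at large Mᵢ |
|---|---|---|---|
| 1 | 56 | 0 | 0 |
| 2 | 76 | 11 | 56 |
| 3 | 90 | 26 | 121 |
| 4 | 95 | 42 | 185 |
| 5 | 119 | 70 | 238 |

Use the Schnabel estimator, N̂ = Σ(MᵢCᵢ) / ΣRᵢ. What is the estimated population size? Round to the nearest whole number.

N ≈ 410

Σ MᵢCᵢ = 0·56 + 56·76 + 121·90 + 185·95 + 238·119 = 0 + 4256 + 10890 + 17575 + 28322 = 61043
Σ Rᵢ = 0 + 11 + 26 + 42 + 70 = 149
N̂ = 61043 / 149 ≈ 409.7 → 410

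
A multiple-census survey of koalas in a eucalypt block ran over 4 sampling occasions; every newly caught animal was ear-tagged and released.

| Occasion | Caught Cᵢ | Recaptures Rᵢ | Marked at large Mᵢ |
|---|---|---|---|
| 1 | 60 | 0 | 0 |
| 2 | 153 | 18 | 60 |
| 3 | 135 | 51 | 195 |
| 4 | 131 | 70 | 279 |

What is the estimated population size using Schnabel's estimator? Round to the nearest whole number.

Σ MᵢCᵢ = 0·60 + 60·153 + 195·135 + 279·131 = 0 + 9180 + 26325 + 36549 = 72054
Σ Rᵢ = 0 + 18 + 51 + 70 = 139
N̂ = 72054 / 139 ≈ 518.4 → 518

N ≈ 518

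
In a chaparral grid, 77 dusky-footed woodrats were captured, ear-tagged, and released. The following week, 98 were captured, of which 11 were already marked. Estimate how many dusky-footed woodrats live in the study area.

N = (77 × 98) / 11 = 7546 / 11 = 686

N = 686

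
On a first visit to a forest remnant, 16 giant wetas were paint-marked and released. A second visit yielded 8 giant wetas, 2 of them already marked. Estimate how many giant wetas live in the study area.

N = (16 × 8) / 2 = 128 / 2 = 64

N = 64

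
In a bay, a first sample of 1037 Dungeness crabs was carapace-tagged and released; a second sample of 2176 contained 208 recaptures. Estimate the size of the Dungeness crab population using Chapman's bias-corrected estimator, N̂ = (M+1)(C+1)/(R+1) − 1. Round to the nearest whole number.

N ≈ 10,811

N̂ = (1037+1)(2176+1)/(208+1) − 1 = 1038·2177/209 − 1
= 2259726/209 − 1 ≈ 10812.1 − 1 ≈ 10811.1 → 10811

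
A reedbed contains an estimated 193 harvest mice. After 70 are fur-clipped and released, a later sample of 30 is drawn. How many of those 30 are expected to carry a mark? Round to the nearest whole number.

Expected recaptures E[R] = M·C / N.
E[R] = 70 × 30 / 193 = 2100 / 193 ≈ 10.9 → 11

expected recaptures ≈ 11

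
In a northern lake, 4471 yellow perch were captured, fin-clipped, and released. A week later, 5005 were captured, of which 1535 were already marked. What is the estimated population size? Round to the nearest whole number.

Lincoln-Petersen assumes M/N = R/C, so N = M·C / R.
N = (4471 × 5005) / 1535 = 22377355 / 1535 ≈ 14578.1 → 14578

N ≈ 14,578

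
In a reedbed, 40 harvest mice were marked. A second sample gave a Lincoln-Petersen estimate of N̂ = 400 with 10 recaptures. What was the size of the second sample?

C = 100

From N = M·C/R: C = N·R / M = 400·10 / 40 = 4000 / 40 = 100.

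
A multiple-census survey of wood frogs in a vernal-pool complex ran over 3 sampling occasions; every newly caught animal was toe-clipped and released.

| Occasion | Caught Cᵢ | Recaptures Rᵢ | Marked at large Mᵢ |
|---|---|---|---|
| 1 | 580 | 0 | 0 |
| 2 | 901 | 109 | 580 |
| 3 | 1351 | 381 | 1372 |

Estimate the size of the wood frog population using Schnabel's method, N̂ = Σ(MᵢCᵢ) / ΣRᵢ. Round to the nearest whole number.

N ≈ 4849

Σ MᵢCᵢ = 0·580 + 580·901 + 1372·1351 = 0 + 522580 + 1853572 = 2376152
Σ Rᵢ = 0 + 109 + 381 = 490
N̂ = 2376152 / 490 ≈ 4849.3 → 4849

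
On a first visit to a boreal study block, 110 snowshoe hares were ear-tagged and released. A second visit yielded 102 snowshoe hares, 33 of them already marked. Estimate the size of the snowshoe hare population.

Lincoln-Petersen assumes M/N = R/C, so N = M·C / R.
N = (110 × 102) / 33 = 11220 / 33 = 340

N = 340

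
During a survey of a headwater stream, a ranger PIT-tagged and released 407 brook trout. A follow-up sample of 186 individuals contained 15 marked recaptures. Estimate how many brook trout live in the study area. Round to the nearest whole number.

Lincoln-Petersen assumes M/N = R/C, so N = M·C / R.
N = (407 × 186) / 15 = 75702 / 15 ≈ 5046.8 → 5047

N ≈ 5047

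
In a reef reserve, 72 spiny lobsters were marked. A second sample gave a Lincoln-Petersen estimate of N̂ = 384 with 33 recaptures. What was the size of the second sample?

C = 176

From N = M·C/R: C = N·R / M = 384·33 / 72 = 12672 / 72 = 176.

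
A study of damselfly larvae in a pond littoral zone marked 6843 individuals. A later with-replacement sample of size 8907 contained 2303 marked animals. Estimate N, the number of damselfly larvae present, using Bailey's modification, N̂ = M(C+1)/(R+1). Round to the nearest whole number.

N ≈ 26,457

N̂ = 6843·(8907+1)/(2303+1) = 6843·8908/2304 = 60957444/2304 ≈ 26457.2 → 26457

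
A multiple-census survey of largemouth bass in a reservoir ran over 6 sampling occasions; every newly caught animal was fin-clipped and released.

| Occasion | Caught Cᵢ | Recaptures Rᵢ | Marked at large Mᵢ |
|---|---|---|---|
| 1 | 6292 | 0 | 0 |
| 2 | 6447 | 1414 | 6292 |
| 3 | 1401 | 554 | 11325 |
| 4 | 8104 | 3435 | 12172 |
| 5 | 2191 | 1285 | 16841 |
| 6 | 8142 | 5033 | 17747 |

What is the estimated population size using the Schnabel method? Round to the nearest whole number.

Σ MᵢCᵢ = 0·6292 + 6292·6447 + 11325·1401 + 12172·8104 + 16841·2191 + 17747·8142 = 0 + 40564524 + 15866325 + 98641888 + 36898631 + 144496074 = 336467442
Σ Rᵢ = 0 + 1414 + 554 + 3435 + 1285 + 5033 = 11721
N̂ = 336467442 / 11721 ≈ 28706.4 → 28706

N ≈ 28,706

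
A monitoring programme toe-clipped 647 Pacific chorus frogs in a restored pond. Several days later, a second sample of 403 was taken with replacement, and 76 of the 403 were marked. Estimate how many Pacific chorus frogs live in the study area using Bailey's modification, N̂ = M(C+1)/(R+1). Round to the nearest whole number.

N ≈ 3395

N̂ = 647·(403+1)/(76+1) = 647·404/77 = 261388/77 ≈ 3394.6 → 3395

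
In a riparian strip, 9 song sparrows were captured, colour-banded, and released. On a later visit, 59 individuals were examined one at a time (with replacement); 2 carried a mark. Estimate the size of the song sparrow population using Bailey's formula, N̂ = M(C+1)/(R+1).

N = 180

N̂ = 9·(59+1)/(2+1) = 9·60/3 = 540/3 = 180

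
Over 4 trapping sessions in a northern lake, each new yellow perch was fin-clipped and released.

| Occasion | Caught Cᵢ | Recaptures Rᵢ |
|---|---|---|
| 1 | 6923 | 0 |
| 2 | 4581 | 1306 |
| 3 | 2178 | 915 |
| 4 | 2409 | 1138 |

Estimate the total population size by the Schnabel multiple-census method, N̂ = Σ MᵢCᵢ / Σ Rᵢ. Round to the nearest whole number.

N ≈ 24,274

Marked at large before each occasion: Mᵢ = Σⱼ<ᵢ (Cⱼ − Rⱼ) → M1=0, M2=6923, M3=10198, M4=11461
Σ MᵢCᵢ = 0·6923 + 6923·4581 + 10198·2178 + 11461·2409 = 0 + 31714263 + 22211244 + 27609549 = 81535056
Σ Rᵢ = 0 + 1306 + 915 + 1138 = 3359
N̂ = 81535056 / 3359 ≈ 24273.6 → 24274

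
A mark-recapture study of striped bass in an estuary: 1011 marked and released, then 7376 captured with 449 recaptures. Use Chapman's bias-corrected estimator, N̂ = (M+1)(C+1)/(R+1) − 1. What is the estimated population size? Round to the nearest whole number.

N ≈ 16,589

N̂ = (1011+1)(7376+1)/(449+1) − 1 = 1012·7377/450 − 1
= 7465524/450 − 1 ≈ 16590.1 − 1 ≈ 16589.1 → 16589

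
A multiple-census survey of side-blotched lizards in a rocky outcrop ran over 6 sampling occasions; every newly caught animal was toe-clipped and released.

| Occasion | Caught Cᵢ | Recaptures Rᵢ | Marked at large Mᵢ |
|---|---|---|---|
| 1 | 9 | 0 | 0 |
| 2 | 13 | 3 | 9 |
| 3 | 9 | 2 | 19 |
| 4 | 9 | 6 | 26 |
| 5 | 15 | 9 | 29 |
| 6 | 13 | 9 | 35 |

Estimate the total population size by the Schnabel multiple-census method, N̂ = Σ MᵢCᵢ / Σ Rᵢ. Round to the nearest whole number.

N ≈ 49

Σ MᵢCᵢ = 0·9 + 9·13 + 19·9 + 26·9 + 29·15 + 35·13 = 0 + 117 + 171 + 234 + 435 + 455 = 1412
Σ Rᵢ = 0 + 3 + 2 + 6 + 9 + 9 = 29
N̂ = 1412 / 29 ≈ 48.7 → 49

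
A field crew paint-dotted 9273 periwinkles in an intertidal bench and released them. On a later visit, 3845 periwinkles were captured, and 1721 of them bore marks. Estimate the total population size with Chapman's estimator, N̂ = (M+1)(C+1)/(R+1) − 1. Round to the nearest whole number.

N ≈ 20,712

N̂ = (9273+1)(3845+1)/(1721+1) − 1 = 9274·3846/1722 − 1
= 35667804/1722 − 1 ≈ 20713.0 − 1 ≈ 20712.0 → 20712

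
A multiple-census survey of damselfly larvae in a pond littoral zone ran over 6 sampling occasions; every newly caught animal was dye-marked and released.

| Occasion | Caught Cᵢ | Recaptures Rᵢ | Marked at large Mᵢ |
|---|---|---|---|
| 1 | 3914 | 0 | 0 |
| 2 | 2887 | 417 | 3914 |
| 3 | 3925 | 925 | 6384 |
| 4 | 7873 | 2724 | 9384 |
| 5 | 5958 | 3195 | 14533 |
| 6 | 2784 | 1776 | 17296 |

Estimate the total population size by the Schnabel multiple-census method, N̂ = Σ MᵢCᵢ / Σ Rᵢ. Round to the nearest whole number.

N ≈ 27,108

Σ MᵢCᵢ = 0·3914 + 3914·2887 + 6384·3925 + 9384·7873 + 14533·5958 + 17296·2784 = 0 + 11299718 + 25057200 + 73880232 + 86587614 + 48152064 = 244976828
Σ Rᵢ = 0 + 417 + 925 + 2724 + 3195 + 1776 = 9037
N̂ = 244976828 / 9037 ≈ 27108.2 → 27108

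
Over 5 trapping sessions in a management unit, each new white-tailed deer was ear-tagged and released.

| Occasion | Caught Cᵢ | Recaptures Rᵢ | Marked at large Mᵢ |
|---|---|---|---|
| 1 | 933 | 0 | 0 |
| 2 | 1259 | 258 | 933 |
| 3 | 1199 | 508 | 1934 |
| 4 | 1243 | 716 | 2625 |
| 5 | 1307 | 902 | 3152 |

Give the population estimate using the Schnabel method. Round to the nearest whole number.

N ≈ 4562

Σ MᵢCᵢ = 0·933 + 933·1259 + 1934·1199 + 2625·1243 + 3152·1307 = 0 + 1174647 + 2318866 + 3262875 + 4119664 = 10876052
Σ Rᵢ = 0 + 258 + 508 + 716 + 902 = 2384
N̂ = 10876052 / 2384 ≈ 4562.1 → 4562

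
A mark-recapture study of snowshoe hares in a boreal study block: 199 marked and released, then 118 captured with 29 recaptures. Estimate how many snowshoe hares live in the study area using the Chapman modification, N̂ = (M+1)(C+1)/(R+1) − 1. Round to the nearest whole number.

N ≈ 792

N̂ = (199+1)(118+1)/(29+1) − 1 = 200·119/30 − 1
= 23800/30 − 1 ≈ 793.3 − 1 ≈ 792.3 → 792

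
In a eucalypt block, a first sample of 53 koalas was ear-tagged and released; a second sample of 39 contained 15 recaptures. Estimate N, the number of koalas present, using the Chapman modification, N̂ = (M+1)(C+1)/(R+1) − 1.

N̂ = (53+1)(39+1)/(15+1) − 1 = 54·40/16 − 1
= 2160/16 − 1 = 135 − 1 = 134

N = 134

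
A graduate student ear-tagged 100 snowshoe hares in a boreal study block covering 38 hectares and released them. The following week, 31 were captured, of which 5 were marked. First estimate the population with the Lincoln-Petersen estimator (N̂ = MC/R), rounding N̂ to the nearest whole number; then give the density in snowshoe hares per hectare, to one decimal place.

density ≈ 16.3 snowshoe hares per hectare

N̂ = 100·31/5 = 3100/5 = 620
Density = N̂ / area = 620 / 38 ≈ 16.32 → 16.3 per hectare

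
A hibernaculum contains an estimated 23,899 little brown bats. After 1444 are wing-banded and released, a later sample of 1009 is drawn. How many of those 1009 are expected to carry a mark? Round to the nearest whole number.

Expected recaptures E[R] = M·C / N.
E[R] = 1444 × 1009 / 23899 = 1456996 / 23899 ≈ 61.0 → 61

expected recaptures ≈ 61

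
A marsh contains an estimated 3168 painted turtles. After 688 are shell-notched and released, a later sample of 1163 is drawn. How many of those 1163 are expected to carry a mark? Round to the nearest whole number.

The marked fraction of the population is 688/3168, so in a sample of 1163 expect C·(M/N) marked.
E[R] = 688 × 1163 / 3168 = 800144 / 3168 ≈ 252.6 → 253

expected recaptures ≈ 253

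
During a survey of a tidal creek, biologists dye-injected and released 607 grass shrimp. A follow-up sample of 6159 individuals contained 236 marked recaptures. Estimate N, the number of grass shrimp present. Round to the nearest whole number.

N ≈ 15,841

The marked fraction in the recapture sample should equal the marked fraction in the population: 236/6159 = 607/N.
N = (607 × 6159) / 236 = 3738513 / 236 ≈ 15841.2 → 15841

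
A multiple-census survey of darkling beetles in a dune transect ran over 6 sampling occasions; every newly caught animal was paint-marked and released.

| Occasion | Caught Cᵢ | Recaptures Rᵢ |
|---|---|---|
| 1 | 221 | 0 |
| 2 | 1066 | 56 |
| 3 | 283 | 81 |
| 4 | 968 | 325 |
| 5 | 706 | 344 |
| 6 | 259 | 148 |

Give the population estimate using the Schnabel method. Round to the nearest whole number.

Marked at large before each occasion: Mᵢ = Σⱼ<ᵢ (Cⱼ − Rⱼ) → M1=0, M2=221, M3=1231, M4=1433, M5=2076, M6=2438
Σ MᵢCᵢ = 0·221 + 221·1066 + 1231·283 + 1433·968 + 2076·706 + 2438·259 = 0 + 235586 + 348373 + 1387144 + 1465656 + 631442 = 4068201
Σ Rᵢ = 0 + 56 + 81 + 325 + 344 + 148 = 954
N̂ = 4068201 / 954 ≈ 4264.4 → 4264

N ≈ 4264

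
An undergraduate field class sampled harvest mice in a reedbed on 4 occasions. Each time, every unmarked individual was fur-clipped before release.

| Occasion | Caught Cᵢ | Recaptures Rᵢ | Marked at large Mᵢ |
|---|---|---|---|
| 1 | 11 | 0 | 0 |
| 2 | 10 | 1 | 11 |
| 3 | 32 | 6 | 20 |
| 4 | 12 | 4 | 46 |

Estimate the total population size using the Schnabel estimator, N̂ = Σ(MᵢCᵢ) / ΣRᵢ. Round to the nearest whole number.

Σ MᵢCᵢ = 0·11 + 11·10 + 20·32 + 46·12 = 0 + 110 + 640 + 552 = 1302
Σ Rᵢ = 0 + 1 + 6 + 4 = 11
N̂ = 1302 / 11 ≈ 118.4 → 118

N ≈ 118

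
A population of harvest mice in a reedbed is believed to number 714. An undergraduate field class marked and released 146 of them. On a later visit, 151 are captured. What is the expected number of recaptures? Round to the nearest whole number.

expected recaptures ≈ 31

Expected recaptures E[R] = M·C / N.
E[R] = 146 × 151 / 714 = 22046 / 714 ≈ 30.9 → 31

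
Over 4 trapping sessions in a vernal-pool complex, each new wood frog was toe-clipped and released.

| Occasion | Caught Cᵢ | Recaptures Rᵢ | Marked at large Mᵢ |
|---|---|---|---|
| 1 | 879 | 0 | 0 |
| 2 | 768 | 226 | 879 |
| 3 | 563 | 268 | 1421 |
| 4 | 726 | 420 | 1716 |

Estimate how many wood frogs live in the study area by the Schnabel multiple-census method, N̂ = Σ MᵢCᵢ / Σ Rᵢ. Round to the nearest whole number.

N ≈ 2977

Σ MᵢCᵢ = 0·879 + 879·768 + 1421·563 + 1716·726 = 0 + 675072 + 800023 + 1245816 = 2720911
Σ Rᵢ = 0 + 226 + 268 + 420 = 914
N̂ = 2720911 / 914 ≈ 2976.9 → 2977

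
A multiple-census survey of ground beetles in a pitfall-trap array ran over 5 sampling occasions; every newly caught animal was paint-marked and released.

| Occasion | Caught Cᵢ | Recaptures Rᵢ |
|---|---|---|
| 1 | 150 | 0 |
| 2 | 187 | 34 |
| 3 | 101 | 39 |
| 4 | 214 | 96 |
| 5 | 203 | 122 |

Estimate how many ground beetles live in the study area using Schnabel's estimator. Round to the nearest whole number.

N ≈ 807

Marked at large before each occasion: Mᵢ = Σⱼ<ᵢ (Cⱼ − Rⱼ) → M1=0, M2=150, M3=303, M4=365, M5=483
Σ MᵢCᵢ = 0·150 + 150·187 + 303·101 + 365·214 + 483·203 = 0 + 28050 + 30603 + 78110 + 98049 = 234812
Σ Rᵢ = 0 + 34 + 39 + 96 + 122 = 291
N̂ = 234812 / 291 ≈ 806.9 → 807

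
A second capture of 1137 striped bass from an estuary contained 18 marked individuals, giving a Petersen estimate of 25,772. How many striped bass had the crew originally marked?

M = 408

From N = M·C/R: M = N·R / C = 25772·18 / 1137 = 463896 / 1137 = 408.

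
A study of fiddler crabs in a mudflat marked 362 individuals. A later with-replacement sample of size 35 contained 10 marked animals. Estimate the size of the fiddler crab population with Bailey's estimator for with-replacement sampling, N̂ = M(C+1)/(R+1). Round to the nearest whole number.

N ≈ 1185

N̂ = 362·(35+1)/(10+1) = 362·36/11 = 13032/11 ≈ 1184.7 → 1185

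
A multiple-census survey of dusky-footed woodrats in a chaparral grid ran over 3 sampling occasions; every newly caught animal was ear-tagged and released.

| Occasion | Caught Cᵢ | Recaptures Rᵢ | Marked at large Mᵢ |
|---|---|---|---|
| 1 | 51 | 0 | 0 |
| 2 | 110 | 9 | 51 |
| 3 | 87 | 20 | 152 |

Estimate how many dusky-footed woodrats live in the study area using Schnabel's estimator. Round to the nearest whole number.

N ≈ 649

Σ MᵢCᵢ = 0·51 + 51·110 + 152·87 = 0 + 5610 + 13224 = 18834
Σ Rᵢ = 0 + 9 + 20 = 29
N̂ = 18834 / 29 ≈ 649.4 → 649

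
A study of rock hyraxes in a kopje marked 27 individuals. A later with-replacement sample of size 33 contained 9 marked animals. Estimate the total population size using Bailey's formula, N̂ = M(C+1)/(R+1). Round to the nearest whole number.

N ≈ 92

N̂ = 27·(33+1)/(9+1) = 27·34/10 = 918/10 ≈ 91.8 → 92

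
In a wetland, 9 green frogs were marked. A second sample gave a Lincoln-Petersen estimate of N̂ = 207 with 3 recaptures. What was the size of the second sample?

From N = M·C/R: C = N·R / M = 207·3 / 9 = 621 / 9 = 69.

C = 69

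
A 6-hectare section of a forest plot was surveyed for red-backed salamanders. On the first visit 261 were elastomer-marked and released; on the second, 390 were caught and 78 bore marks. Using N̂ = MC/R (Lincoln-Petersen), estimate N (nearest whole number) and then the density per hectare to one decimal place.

density ≈ 217.5 red-backed salamanders per hectare

N̂ = 261·390/78 = 101790/78 = 1305
Density = N̂ / area = 1305 / 6 ≈ 217.50 → 217.5 per hectare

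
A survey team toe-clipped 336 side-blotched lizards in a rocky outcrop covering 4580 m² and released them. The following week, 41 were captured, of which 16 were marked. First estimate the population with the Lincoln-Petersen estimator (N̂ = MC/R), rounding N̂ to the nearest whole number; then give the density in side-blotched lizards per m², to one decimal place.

N̂ = 336·41/16 = 13776/16 = 861
Density = N̂ / area = 861 / 4580 ≈ 0.19 → 0.2 per m²

density ≈ 0.2 side-blotched lizards per m²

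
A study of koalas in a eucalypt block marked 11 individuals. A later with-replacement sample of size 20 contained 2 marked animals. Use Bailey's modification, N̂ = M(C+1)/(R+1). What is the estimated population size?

N = 77

N̂ = 11·(20+1)/(2+1) = 11·21/3 = 231/3 = 77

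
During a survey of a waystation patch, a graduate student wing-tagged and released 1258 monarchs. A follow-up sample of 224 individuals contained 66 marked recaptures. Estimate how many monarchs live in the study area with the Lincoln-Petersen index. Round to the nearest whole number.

N = (1258 × 224) / 66 = 281792 / 66 ≈ 4269.6 → 4270

N ≈ 4270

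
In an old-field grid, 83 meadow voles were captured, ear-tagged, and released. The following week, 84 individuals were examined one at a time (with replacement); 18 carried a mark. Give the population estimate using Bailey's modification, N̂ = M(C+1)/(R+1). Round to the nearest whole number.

N̂ = 83·(84+1)/(18+1) = 83·85/19 = 7055/19 ≈ 371.3 → 371

N ≈ 371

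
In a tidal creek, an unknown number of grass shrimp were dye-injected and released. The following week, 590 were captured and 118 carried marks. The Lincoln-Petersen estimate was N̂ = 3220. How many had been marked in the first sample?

From N = M·C/R: M = N·R / C = 3220·118 / 590 = 379960 / 590 = 644.

M = 644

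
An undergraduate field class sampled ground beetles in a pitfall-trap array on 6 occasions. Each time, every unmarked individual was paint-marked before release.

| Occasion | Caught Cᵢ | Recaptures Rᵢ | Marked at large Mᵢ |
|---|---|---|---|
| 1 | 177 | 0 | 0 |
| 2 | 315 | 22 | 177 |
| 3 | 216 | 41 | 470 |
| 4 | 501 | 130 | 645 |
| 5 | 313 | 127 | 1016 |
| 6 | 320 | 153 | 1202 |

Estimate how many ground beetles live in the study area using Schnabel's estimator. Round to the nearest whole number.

N ≈ 2501

Σ MᵢCᵢ = 0·177 + 177·315 + 470·216 + 645·501 + 1016·313 + 1202·320 = 0 + 55755 + 101520 + 323145 + 318008 + 384640 = 1183068
Σ Rᵢ = 0 + 22 + 41 + 130 + 127 + 153 = 473
N̂ = 1183068 / 473 ≈ 2501.2 → 2501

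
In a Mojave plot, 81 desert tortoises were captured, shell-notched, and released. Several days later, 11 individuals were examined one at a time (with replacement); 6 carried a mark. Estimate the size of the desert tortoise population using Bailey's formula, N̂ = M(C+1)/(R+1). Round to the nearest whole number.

N̂ = 81·(11+1)/(6+1) = 81·12/7 = 972/7 ≈ 138.9 → 139

N ≈ 139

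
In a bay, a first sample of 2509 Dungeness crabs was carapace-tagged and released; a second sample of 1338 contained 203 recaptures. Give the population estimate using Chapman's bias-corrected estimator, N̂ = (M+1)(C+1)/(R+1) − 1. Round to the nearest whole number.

N ≈ 16,474

N̂ = (2509+1)(1338+1)/(203+1) − 1 = 2510·1339/204 − 1
= 3360890/204 − 1 ≈ 16475.0 − 1 ≈ 16474.0 → 16474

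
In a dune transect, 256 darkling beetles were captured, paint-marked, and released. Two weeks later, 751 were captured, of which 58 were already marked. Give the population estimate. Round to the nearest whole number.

The marked fraction in the recapture sample should equal the marked fraction in the population: 58/751 = 256/N.
N = (256 × 751) / 58 = 192256 / 58 ≈ 3314.8 → 3315

N ≈ 3315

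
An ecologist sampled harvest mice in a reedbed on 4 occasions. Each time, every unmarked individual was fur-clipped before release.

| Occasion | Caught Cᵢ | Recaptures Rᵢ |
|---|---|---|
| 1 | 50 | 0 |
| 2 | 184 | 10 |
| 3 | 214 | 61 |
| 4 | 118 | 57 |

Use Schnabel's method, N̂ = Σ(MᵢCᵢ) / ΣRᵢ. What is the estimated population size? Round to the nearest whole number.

Marked at large before each occasion: Mᵢ = Σⱼ<ᵢ (Cⱼ − Rⱼ) → M1=0, M2=50, M3=224, M4=377
Σ MᵢCᵢ = 0·50 + 50·184 + 224·214 + 377·118 = 0 + 9200 + 47936 + 44486 = 101622
Σ Rᵢ = 0 + 10 + 61 + 57 = 128
N̂ = 101622 / 128 ≈ 793.9 → 794

N ≈ 794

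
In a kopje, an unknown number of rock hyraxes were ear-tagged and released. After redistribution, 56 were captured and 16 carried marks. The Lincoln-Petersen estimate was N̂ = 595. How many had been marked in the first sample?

M = 170

From N = M·C/R: M = N·R / C = 595·16 / 56 = 9520 / 56 = 170.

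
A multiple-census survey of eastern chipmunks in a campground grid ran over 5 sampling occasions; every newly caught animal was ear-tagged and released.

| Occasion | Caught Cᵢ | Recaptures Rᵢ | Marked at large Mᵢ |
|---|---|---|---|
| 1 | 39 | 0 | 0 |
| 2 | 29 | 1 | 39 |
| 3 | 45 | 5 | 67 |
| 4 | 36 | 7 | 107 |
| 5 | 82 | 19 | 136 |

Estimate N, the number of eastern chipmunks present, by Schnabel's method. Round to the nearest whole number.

N ≈ 598

Σ MᵢCᵢ = 0·39 + 39·29 + 67·45 + 107·36 + 136·82 = 0 + 1131 + 3015 + 3852 + 11152 = 19150
Σ Rᵢ = 0 + 1 + 5 + 7 + 19 = 32
N̂ = 19150 / 32 ≈ 598.4 → 598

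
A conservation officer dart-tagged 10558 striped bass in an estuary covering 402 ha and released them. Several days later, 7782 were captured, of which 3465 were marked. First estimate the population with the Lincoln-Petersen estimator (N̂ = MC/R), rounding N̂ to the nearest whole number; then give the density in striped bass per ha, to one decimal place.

N̂ = 10558·7782/3465 = 82162356/3465 ≈ 23712.1 → 23712
Density = N̂ / area = 23712 / 402 ≈ 58.99 → 59.0 per ha

density ≈ 59.0 striped bass per ha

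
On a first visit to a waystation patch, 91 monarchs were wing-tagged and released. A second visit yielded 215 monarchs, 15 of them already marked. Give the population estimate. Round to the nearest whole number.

Lincoln-Petersen assumes M/N = R/C, so N = M·C / R.
N = (91 × 215) / 15 = 19565 / 15 ≈ 1304.3 → 1304

N ≈ 1304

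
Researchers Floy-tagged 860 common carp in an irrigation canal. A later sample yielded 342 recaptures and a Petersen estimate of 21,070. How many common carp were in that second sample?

C = 8379

From N = M·C/R: C = N·R / M = 21070·342 / 860 = 7205940 / 860 = 8379.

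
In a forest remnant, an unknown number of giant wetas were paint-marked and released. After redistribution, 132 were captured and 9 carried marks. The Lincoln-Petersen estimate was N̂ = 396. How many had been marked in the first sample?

M = 27

From N = M·C/R: M = N·R / C = 396·9 / 132 = 3564 / 132 = 27.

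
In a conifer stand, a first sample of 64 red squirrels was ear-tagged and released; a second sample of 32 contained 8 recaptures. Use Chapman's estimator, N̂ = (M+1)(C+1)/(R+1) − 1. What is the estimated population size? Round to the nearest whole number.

N̂ = (64+1)(32+1)/(8+1) − 1 = 65·33/9 − 1
= 2145/9 − 1 ≈ 238.3 − 1 ≈ 237.3 → 237

N ≈ 237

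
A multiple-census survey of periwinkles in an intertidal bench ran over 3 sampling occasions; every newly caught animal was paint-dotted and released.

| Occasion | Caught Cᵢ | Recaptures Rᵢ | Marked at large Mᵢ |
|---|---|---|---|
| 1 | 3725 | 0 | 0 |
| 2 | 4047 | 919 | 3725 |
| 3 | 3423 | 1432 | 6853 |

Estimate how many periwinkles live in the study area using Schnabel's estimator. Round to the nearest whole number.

Σ MᵢCᵢ = 0·3725 + 3725·4047 + 6853·3423 = 0 + 15075075 + 23457819 = 38532894
Σ Rᵢ = 0 + 919 + 1432 = 2351
N̂ = 38532894 / 2351 ≈ 16390.0 → 16390

N ≈ 16,390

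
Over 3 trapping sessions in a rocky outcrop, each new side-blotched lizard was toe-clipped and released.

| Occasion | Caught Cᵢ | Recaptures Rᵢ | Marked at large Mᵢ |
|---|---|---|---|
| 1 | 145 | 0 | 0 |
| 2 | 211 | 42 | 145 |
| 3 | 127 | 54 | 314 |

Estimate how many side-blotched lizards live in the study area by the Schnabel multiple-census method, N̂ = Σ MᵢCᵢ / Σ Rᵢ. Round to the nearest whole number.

Σ MᵢCᵢ = 0·145 + 145·211 + 314·127 = 0 + 30595 + 39878 = 70473
Σ Rᵢ = 0 + 42 + 54 = 96
N̂ = 70473 / 96 ≈ 734.1 → 734

N ≈ 734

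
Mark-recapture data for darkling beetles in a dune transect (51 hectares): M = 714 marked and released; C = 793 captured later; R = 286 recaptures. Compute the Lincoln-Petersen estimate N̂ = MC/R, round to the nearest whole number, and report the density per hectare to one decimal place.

density ≈ 38.8 darkling beetles per hectare

N̂ = 714·793/286 = 566202/286 ≈ 1979.7 → 1980
Density = N̂ / area = 1980 / 51 ≈ 38.82 → 38.8 per hectare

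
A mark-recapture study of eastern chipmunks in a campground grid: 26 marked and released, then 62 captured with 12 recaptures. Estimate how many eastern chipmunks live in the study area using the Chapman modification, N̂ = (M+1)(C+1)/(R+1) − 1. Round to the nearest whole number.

N ≈ 130

N̂ = (26+1)(62+1)/(12+1) − 1 = 27·63/13 − 1
= 1701/13 − 1 ≈ 130.8 − 1 ≈ 129.8 → 130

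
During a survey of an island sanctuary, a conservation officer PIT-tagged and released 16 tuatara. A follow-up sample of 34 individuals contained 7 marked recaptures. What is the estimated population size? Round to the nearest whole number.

N = (16 × 34) / 7 = 544 / 7 ≈ 77.7 → 78

N ≈ 78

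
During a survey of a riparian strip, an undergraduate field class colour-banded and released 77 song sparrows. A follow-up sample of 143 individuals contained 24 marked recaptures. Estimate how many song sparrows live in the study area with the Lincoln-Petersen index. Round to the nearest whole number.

N = (77 × 143) / 24 = 11011 / 24 ≈ 458.8 → 459

N ≈ 459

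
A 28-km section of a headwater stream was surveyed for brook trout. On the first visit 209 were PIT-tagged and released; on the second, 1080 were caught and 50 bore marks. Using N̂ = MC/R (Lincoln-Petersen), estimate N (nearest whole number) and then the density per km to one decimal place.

density ≈ 161.2 brook trout per km

N̂ = 209·1080/50 = 225720/50 ≈ 4514.4 → 4514
Density = N̂ / area = 4514 / 28 ≈ 161.21 → 161.2 per km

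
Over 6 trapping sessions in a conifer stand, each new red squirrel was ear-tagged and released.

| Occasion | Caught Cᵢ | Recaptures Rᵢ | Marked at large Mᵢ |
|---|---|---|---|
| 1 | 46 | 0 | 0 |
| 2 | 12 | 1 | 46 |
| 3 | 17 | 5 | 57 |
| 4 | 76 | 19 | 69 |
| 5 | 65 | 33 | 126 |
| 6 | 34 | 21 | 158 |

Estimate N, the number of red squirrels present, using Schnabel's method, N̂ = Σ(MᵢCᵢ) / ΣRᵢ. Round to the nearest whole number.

N ≈ 257

Σ MᵢCᵢ = 0·46 + 46·12 + 57·17 + 69·76 + 126·65 + 158·34 = 0 + 552 + 969 + 5244 + 8190 + 5372 = 20327
Σ Rᵢ = 0 + 1 + 5 + 19 + 33 + 21 = 79
N̂ = 20327 / 79 ≈ 257.3 → 257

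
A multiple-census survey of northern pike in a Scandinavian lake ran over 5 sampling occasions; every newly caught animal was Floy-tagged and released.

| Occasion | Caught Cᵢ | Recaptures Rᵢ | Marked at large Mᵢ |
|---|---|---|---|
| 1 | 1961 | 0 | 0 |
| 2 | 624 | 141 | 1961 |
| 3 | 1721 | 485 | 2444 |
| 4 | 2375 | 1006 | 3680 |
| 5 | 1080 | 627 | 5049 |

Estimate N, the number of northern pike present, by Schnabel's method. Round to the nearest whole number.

N ≈ 8686

Σ MᵢCᵢ = 0·1961 + 1961·624 + 2444·1721 + 3680·2375 + 5049·1080 = 0 + 1223664 + 4206124 + 8740000 + 5452920 = 19622708
Σ Rᵢ = 0 + 141 + 485 + 1006 + 627 = 2259
N̂ = 19622708 / 2259 ≈ 8686.46 → 8686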